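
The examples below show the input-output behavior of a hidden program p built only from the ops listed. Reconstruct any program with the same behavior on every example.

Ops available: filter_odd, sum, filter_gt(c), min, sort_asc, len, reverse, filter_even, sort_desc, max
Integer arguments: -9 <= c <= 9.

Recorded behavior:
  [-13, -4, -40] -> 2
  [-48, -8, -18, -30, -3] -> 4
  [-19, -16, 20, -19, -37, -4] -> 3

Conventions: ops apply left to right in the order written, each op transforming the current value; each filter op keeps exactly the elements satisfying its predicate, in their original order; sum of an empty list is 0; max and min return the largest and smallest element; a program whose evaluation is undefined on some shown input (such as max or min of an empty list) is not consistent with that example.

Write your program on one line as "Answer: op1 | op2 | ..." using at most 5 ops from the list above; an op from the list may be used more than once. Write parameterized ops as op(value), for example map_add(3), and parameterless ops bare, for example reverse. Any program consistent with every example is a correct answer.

reverse | filter_even | sort_asc | len

Check, running the answer program on each example:
  [-13, -4, -40] -> [-40, -4, -13] -> [-40, -4] -> [-40, -4] -> 2
  [-48, -8, -18, -30, -3] -> [-3, -30, -18, -8, -48] -> [-30, -18, -8, -48] -> [-48, -30, -18, -8] -> 4
  [-19, -16, 20, -19, -37, -4] -> [-4, -37, -19, 20, -16, -19] -> [-4, 20, -16] -> [-16, -4, 20] -> 3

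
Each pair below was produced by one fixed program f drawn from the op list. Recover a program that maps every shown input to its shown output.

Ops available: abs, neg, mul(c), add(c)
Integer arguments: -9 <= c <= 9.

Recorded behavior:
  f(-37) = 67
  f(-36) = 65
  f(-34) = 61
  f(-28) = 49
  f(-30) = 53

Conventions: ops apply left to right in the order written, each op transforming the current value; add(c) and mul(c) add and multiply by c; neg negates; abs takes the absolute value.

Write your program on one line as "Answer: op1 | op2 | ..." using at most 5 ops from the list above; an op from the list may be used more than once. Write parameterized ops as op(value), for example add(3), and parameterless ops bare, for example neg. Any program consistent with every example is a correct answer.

mul(-2) | add(-8) | add(-2) | add(3)

Check, running the answer program on each example:
  -37 -> 74 -> 66 -> 64 -> 67
  -36 -> 72 -> 64 -> 62 -> 65
  -34 -> 68 -> 60 -> 58 -> 61
  -28 -> 56 -> 48 -> 46 -> 49
  -30 -> 60 -> 52 -> 50 -> 53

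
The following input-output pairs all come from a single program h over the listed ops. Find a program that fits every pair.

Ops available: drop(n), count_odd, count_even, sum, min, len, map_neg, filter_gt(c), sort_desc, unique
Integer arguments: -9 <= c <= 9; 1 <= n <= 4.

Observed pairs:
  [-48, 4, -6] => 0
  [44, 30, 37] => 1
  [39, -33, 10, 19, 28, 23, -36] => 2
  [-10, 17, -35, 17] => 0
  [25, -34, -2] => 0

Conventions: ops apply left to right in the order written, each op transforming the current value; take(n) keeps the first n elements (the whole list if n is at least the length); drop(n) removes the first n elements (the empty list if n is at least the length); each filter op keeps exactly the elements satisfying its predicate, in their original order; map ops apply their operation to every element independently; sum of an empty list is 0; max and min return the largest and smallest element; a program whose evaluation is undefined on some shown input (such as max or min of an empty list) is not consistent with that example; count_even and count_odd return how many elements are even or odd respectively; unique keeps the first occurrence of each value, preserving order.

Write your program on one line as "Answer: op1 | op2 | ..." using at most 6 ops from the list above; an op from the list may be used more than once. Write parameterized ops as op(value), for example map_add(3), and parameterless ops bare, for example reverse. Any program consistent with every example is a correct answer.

unique | filter_gt(6) | drop(1) | sort_desc | count_odd

Check, running the answer program on each example:
  [-48, 4, -6] -> [-48, 4, -6] -> [] -> [] -> [] -> 0
  [44, 30, 37] -> [44, 30, 37] -> [44, 30, 37] -> [30, 37] -> [37, 30] -> 1
  [39, -33, 10, 19, 28, 23, -36] -> [39, -33, 10, 19, 28, 23, -36] -> [39, 10, 19, 28, 23] -> [10, 19, 28, 23] -> [28, 23, 19, 10] -> 2
  [-10, 17, -35, 17] -> [-10, 17, -35] -> [17] -> [] -> [] -> 0
  [25, -34, -2] -> [25, -34, -2] -> [25] -> [] -> [] -> 0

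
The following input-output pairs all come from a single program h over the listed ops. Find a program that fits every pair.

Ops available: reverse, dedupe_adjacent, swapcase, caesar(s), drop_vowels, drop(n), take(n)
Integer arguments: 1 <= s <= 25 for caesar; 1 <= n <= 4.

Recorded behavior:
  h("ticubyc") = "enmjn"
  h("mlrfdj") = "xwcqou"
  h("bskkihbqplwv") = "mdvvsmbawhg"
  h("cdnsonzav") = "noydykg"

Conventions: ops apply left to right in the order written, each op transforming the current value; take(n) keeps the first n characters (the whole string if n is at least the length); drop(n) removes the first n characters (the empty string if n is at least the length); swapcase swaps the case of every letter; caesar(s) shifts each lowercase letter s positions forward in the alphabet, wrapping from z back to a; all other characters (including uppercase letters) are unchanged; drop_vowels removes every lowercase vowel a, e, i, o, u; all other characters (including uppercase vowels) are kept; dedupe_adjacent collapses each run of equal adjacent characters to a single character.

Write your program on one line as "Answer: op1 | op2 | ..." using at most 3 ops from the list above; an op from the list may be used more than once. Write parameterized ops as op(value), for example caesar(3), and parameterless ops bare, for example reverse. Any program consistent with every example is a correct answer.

drop_vowels | caesar(11)

Check, running the answer program on each example:
  "ticubyc" -> "tcbyc" -> "enmjn"
  "mlrfdj" -> "mlrfdj" -> "xwcqou"
  "bskkihbqplwv" -> "bskkhbqplwv" -> "mdvvsmbawhg"
  "cdnsonzav" -> "cdnsnzv" -> "noydykg"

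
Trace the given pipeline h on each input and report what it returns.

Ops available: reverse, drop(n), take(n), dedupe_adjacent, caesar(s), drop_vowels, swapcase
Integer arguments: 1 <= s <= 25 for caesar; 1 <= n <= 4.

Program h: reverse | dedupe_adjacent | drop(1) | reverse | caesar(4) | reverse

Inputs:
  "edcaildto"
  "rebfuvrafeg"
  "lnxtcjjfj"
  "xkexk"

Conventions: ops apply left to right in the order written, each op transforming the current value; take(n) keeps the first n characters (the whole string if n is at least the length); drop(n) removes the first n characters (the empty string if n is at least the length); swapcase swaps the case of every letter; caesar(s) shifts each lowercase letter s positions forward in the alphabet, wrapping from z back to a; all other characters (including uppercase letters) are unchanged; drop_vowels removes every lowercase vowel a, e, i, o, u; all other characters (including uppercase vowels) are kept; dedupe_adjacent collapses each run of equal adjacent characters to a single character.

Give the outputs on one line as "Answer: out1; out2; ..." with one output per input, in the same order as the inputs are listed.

"xhpmeghi"; "ijevzyjfiv"; "jngxbrp"; "biob"

Execution, op by op:
  "edcaildto" -> "otdliacde" -> "otdliacde" -> "tdliacde" -> "edcaildt" -> "ihgemphx" -> "xhpmeghi"
  "rebfuvrafeg" -> "gefarvufber" -> "gefarvufber" -> "efarvufber" -> "rebfuvrafe" -> "vifjyzveji" -> "ijevzyjfiv"
  "lnxtcjjfj" -> "jfjjctxnl" -> "jfjctxnl" -> "fjctxnl" -> "lnxtcjf" -> "prbxgnj" -> "jngxbrp"
  "xkexk" -> "kxekx" -> "kxekx" -> "xekx" -> "xkex" -> "boib" -> "biob"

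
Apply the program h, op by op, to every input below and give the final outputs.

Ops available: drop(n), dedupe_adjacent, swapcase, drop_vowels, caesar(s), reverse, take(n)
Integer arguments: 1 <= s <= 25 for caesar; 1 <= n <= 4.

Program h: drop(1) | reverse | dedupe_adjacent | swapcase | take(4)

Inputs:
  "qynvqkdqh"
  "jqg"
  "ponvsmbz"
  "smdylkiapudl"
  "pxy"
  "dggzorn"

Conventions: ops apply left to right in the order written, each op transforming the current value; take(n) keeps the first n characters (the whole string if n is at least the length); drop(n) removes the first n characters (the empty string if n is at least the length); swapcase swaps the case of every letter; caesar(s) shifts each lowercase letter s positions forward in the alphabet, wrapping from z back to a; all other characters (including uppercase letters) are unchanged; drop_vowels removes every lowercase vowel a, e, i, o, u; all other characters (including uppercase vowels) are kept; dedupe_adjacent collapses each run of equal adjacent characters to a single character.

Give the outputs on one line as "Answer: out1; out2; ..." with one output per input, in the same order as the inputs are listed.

Execution, op by op:
  "qynvqkdqh" -> "ynvqkdqh" -> "hqdkqvny" -> "hqdkqvny" -> "HQDKQVNY" -> "HQDK"
  "jqg" -> "qg" -> "gq" -> "gq" -> "GQ" -> "GQ"
  "ponvsmbz" -> "onvsmbz" -> "zbmsvno" -> "zbmsvno" -> "ZBMSVNO" -> "ZBMS"
  "smdylkiapudl" -> "mdylkiapudl" -> "ldupaiklydm" -> "ldupaiklydm" -> "LDUPAIKLYDM" -> "LDUP"
  "pxy" -> "xy" -> "yx" -> "yx" -> "YX" -> "YX"
  "dggzorn" -> "ggzorn" -> "nrozgg" -> "nrozg" -> "NROZG" -> "NROZ"

"HQDK"; "GQ"; "ZBMS"; "LDUP"; "YX"; "NROZ"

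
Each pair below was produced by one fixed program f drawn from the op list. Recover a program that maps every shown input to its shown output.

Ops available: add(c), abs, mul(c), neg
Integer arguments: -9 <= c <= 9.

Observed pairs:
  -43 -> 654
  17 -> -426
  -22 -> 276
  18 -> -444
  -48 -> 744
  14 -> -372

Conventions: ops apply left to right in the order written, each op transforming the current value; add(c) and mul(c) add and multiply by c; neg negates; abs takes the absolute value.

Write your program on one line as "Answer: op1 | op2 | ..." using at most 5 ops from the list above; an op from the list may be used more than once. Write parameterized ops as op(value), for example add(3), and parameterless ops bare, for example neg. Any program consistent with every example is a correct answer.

add(7) | mul(-9) | mul(2) | add(6)

Check, running the answer program on each example:
  -43 -> -36 -> 324 -> 648 -> 654
  17 -> 24 -> -216 -> -432 -> -426
  -22 -> -15 -> 135 -> 270 -> 276
  18 -> 25 -> -225 -> -450 -> -444
  -48 -> -41 -> 369 -> 738 -> 744
  14 -> 21 -> -189 -> -378 -> -372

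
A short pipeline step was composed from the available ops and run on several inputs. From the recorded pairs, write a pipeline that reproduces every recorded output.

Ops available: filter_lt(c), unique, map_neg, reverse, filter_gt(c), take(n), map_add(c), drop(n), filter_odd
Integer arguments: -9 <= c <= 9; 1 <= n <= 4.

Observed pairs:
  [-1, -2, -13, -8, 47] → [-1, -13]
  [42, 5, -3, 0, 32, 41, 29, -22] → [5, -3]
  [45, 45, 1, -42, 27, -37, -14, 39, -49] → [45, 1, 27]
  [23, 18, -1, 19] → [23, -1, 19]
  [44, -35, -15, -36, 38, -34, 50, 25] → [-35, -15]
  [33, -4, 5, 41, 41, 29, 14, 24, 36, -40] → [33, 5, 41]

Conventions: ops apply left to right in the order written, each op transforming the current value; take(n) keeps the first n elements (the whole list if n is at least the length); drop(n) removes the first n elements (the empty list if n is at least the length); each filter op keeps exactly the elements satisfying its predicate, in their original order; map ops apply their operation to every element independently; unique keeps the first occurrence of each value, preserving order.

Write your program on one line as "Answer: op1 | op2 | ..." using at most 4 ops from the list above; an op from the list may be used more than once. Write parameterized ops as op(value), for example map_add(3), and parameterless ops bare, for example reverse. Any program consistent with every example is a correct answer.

unique | take(4) | filter_odd

Check, running the answer program on each example:
  [-1, -2, -13, -8, 47] -> [-1, -2, -13, -8, 47] -> [-1, -2, -13, -8] -> [-1, -13]
  [42, 5, -3, 0, 32, 41, 29, -22] -> [42, 5, -3, 0, 32, 41, 29, -22] -> [42, 5, -3, 0] -> [5, -3]
  [45, 45, 1, -42, 27, -37, -14, 39, -49] -> [45, 1, -42, 27, -37, -14, 39, -49] -> [45, 1, -42, 27] -> [45, 1, 27]
  [23, 18, -1, 19] -> [23, 18, -1, 19] -> [23, 18, -1, 19] -> [23, -1, 19]
  [44, -35, -15, -36, 38, -34, 50, 25] -> [44, -35, -15, -36, 38, -34, 50, 25] -> [44, -35, -15, -36] -> [-35, -15]
  [33, -4, 5, 41, 41, 29, 14, 24, 36, -40] -> [33, -4, 5, 41, 29, 14, 24, 36, -40] -> [33, -4, 5, 41] -> [33, 5, 41]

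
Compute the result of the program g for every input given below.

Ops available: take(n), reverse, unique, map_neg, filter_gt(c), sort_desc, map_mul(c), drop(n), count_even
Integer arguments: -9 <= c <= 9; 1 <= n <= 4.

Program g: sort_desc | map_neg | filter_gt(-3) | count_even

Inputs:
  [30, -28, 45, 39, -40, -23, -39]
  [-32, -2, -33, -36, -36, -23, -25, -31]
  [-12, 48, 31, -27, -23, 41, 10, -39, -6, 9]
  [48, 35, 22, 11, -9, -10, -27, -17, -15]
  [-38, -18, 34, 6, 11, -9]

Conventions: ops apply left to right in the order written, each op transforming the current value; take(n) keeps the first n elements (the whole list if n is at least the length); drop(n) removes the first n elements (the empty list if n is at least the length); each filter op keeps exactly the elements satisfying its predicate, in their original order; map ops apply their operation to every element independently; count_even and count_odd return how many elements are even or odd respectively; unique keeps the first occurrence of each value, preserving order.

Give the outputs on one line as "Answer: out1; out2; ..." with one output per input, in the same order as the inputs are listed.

Execution, op by op:
  [30, -28, 45, 39, -40, -23, -39] -> [45, 39, 30, -23, -28, -39, -40] -> [-45, -39, -30, 23, 28, 39, 40] -> [23, 28, 39, 40] -> 2
  [-32, -2, -33, -36, -36, -23, -25, -31] -> [-2, -23, -25, -31, -32, -33, -36, -36] -> [2, 23, 25, 31, 32, 33, 36, 36] -> [2, 23, 25, 31, 32, 33, 36, 36] -> 4
  [-12, 48, 31, -27, -23, 41, 10, -39, -6, 9] -> [48, 41, 31, 10, 9, -6, -12, -23, -27, -39] -> [-48, -41, -31, -10, -9, 6, 12, 23, 27, 39] -> [6, 12, 23, 27, 39] -> 2
  [48, 35, 22, 11, -9, -10, -27, -17, -15] -> [48, 35, 22, 11, -9, -10, -15, -17, -27] -> [-48, -35, -22, -11, 9, 10, 15, 17, 27] -> [9, 10, 15, 17, 27] -> 1
  [-38, -18, 34, 6, 11, -9] -> [34, 11, 6, -9, -18, -38] -> [-34, -11, -6, 9, 18, 38] -> [9, 18, 38] -> 2

2; 4; 2; 1; 2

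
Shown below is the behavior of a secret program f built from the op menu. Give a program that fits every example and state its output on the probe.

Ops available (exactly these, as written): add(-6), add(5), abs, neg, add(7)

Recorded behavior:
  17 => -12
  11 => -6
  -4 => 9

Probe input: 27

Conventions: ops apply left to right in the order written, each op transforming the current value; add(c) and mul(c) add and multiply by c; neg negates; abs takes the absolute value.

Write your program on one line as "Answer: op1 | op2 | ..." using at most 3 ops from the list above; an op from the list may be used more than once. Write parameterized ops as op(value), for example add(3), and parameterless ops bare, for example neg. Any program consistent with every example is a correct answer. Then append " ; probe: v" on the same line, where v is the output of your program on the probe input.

neg | add(5) ; probe: -22

Check, running the answer program on each example:
  17 -> -17 -> -12
  11 -> -11 -> -6
  -4 -> 4 -> 9
  probe: 27 -> -27 -> -22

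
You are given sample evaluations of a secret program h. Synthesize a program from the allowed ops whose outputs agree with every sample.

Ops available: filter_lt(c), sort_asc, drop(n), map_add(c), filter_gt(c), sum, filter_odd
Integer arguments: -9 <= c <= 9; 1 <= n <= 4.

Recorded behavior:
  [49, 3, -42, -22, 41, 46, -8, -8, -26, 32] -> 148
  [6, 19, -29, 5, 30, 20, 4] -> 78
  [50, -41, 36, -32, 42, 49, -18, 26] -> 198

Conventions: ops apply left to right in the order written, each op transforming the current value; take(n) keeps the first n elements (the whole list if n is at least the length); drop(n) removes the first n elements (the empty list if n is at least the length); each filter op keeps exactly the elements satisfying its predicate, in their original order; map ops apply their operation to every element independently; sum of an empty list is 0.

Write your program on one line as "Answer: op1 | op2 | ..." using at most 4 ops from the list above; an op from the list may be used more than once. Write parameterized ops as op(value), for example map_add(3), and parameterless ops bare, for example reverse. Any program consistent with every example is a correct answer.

filter_gt(-9) | sort_asc | map_add(-1) | sum

Check, running the answer program on each example:
  [49, 3, -42, -22, 41, 46, -8, -8, -26, 32] -> [49, 3, 41, 46, -8, -8, 32] -> [-8, -8, 3, 32, 41, 46, 49] -> [-9, -9, 2, 31, 40, 45, 48] -> 148
  [6, 19, -29, 5, 30, 20, 4] -> [6, 19, 5, 30, 20, 4] -> [4, 5, 6, 19, 20, 30] -> [3, 4, 5, 18, 19, 29] -> 78
  [50, -41, 36, -32, 42, 49, -18, 26] -> [50, 36, 42, 49, 26] -> [26, 36, 42, 49, 50] -> [25, 35, 41, 48, 49] -> 198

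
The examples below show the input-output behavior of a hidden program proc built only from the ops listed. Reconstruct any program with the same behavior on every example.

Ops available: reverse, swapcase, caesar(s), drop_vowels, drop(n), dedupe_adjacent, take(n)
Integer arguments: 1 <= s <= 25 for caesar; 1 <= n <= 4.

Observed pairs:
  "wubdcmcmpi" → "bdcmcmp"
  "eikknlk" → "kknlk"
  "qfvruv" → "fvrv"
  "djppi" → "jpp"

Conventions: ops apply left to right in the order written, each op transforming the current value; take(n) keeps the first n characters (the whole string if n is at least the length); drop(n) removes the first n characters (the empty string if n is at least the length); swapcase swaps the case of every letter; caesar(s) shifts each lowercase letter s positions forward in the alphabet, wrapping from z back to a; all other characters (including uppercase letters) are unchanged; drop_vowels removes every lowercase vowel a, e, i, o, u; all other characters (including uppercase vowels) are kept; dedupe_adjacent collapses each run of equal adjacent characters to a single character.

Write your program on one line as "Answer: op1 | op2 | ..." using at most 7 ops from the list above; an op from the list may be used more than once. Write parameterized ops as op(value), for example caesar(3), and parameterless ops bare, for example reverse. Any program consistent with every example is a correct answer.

swapcase | drop(1) | reverse | swapcase | drop_vowels | reverse

Check, running the answer program on each example:
  "wubdcmcmpi" -> "WUBDCMCMPI" -> "UBDCMCMPI" -> "IPMCMCDBU" -> "ipmcmcdbu" -> "pmcmcdb" -> "bdcmcmp"
  "eikknlk" -> "EIKKNLK" -> "IKKNLK" -> "KLNKKI" -> "klnkki" -> "klnkk" -> "kknlk"
  "qfvruv" -> "QFVRUV" -> "FVRUV" -> "VURVF" -> "vurvf" -> "vrvf" -> "fvrv"
  "djppi" -> "DJPPI" -> "JPPI" -> "IPPJ" -> "ippj" -> "ppj" -> "jpp"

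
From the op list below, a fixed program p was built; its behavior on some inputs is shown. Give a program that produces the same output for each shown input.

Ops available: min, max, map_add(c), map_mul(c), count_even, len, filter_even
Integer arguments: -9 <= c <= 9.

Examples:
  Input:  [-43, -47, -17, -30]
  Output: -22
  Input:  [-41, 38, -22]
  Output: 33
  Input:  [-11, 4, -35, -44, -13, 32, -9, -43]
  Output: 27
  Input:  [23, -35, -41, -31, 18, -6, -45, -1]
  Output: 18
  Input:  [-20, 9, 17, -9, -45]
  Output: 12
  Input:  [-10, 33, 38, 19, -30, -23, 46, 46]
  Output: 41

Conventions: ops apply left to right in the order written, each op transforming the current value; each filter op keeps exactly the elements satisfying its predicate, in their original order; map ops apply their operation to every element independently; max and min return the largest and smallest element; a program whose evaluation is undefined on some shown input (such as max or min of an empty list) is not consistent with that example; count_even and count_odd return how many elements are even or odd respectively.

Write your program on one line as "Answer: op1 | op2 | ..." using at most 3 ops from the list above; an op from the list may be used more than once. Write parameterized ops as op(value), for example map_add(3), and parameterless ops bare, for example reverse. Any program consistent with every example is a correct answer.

map_add(-5) | max

Check, running the answer program on each example:
  [-43, -47, -17, -30] -> [-48, -52, -22, -35] -> -22
  [-41, 38, -22] -> [-46, 33, -27] -> 33
  [-11, 4, -35, -44, -13, 32, -9, -43] -> [-16, -1, -40, -49, -18, 27, -14, -48] -> 27
  [23, -35, -41, -31, 18, -6, -45, -1] -> [18, -40, -46, -36, 13, -11, -50, -6] -> 18
  [-20, 9, 17, -9, -45] -> [-25, 4, 12, -14, -50] -> 12
  [-10, 33, 38, 19, -30, -23, 46, 46] -> [-15, 28, 33, 14, -35, -28, 41, 41] -> 41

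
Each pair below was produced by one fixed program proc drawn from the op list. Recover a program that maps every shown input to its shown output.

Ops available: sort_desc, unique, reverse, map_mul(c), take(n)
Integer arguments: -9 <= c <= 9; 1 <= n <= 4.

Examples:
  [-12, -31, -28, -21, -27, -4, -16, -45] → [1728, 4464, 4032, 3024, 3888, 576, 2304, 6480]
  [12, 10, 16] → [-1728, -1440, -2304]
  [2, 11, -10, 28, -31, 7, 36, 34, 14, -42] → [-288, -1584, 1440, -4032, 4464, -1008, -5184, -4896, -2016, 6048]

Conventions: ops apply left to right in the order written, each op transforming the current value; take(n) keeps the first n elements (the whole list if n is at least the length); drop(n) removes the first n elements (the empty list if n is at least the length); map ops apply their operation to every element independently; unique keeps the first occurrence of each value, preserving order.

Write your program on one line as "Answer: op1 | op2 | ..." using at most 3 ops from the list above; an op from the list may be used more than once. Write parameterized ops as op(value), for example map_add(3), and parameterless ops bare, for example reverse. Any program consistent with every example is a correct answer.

map_mul(8) | map_mul(9) | map_mul(-2)

Check, running the answer program on each example:
  [-12, -31, -28, -21, -27, -4, -16, -45] -> [-96, -248, -224, -168, -216, -32, -128, -360] -> [-864, -2232, -2016, -1512, -1944, -288, -1152, -3240] -> [1728, 4464, 4032, 3024, 3888, 576, 2304, 6480]
  [12, 10, 16] -> [96, 80, 128] -> [864, 720, 1152] -> [-1728, -1440, -2304]
  [2, 11, -10, 28, -31, 7, 36, 34, 14, -42] -> [16, 88, -80, 224, -248, 56, 288, 272, 112, -336] -> [144, 792, -720, 2016, -2232, 504, 2592, 2448, 1008, -3024] -> [-288, -1584, 1440, -4032, 4464, -1008, -5184, -4896, -2016, 6048]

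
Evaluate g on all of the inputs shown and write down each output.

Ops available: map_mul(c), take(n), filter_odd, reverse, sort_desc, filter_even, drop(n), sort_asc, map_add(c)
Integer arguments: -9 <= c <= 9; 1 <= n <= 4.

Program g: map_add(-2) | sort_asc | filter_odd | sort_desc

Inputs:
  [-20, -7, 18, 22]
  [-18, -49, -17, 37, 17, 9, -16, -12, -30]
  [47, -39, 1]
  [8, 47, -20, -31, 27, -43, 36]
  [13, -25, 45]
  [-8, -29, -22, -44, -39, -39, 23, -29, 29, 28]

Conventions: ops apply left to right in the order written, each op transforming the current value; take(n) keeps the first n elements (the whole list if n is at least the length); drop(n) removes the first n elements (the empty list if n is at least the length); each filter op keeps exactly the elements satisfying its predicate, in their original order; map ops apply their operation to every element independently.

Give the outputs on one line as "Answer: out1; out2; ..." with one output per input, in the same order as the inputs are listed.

[-9]; [35, 15, 7, -19, -51]; [45, -1, -41]; [45, 25, -33, -45]; [43, 11, -27]; [27, 21, -31, -31, -41, -41]

Execution, op by op:
  [-20, -7, 18, 22] -> [-22, -9, 16, 20] -> [-22, -9, 16, 20] -> [-9] -> [-9]
  [-18, -49, -17, 37, 17, 9, -16, -12, -30] -> [-20, -51, -19, 35, 15, 7, -18, -14, -32] -> [-51, -32, -20, -19, -18, -14, 7, 15, 35] -> [-51, -19, 7, 15, 35] -> [35, 15, 7, -19, -51]
  [47, -39, 1] -> [45, -41, -1] -> [-41, -1, 45] -> [-41, -1, 45] -> [45, -1, -41]
  [8, 47, -20, -31, 27, -43, 36] -> [6, 45, -22, -33, 25, -45, 34] -> [-45, -33, -22, 6, 25, 34, 45] -> [-45, -33, 25, 45] -> [45, 25, -33, -45]
  [13, -25, 45] -> [11, -27, 43] -> [-27, 11, 43] -> [-27, 11, 43] -> [43, 11, -27]
  [-8, -29, -22, -44, -39, -39, 23, -29, 29, 28] -> [-10, -31, -24, -46, -41, -41, 21, -31, 27, 26] -> [-46, -41, -41, -31, -31, -24, -10, 21, 26, 27] -> [-41, -41, -31, -31, 21, 27] -> [27, 21, -31, -31, -41, -41]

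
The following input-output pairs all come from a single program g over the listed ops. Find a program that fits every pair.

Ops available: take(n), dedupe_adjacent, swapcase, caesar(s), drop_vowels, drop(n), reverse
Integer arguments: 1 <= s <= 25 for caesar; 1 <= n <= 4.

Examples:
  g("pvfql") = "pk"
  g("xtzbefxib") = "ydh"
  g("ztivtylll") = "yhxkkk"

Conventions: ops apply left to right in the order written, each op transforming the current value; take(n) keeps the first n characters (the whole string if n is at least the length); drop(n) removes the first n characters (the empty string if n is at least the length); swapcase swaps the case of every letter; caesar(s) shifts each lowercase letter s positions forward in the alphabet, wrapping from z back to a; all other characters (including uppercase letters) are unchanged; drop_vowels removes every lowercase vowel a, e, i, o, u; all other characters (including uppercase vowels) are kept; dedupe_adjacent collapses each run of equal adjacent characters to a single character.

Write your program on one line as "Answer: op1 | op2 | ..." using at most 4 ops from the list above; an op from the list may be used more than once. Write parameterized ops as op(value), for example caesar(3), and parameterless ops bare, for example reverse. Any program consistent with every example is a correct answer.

caesar(7) | drop_vowels | caesar(18) | drop_vowels

Check, running the answer program on each example:
  "pvfql" -> "wcmxs" -> "wcmxs" -> "ouepk" -> "pk"
  "xtzbefxib" -> "eagilmepi" -> "glmp" -> "ydeh" -> "ydh"
  "ztivtylll" -> "gapcafsss" -> "gpcfsss" -> "yhuxkkk" -> "yhxkkk"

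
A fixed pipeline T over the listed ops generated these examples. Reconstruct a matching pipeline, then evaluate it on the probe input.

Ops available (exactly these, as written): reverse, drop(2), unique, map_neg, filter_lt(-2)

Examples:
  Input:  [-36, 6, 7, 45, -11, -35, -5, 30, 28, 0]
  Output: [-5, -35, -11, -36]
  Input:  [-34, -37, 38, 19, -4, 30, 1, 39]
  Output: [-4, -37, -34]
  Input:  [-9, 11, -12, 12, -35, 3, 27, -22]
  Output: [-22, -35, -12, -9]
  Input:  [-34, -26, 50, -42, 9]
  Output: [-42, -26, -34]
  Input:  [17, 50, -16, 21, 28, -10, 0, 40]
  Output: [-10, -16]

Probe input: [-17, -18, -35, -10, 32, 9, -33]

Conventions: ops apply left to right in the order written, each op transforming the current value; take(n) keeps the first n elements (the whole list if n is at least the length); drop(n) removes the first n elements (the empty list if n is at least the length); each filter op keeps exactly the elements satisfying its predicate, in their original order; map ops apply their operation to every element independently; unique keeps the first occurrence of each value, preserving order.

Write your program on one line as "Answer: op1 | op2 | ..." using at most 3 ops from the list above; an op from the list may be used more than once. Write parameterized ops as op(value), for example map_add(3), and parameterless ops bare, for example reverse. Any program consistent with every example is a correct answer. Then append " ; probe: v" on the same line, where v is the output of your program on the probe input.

reverse | filter_lt(-2) ; probe: [-33, -10, -35, -18, -17]

Check, running the answer program on each example:
  [-36, 6, 7, 45, -11, -35, -5, 30, 28, 0] -> [0, 28, 30, -5, -35, -11, 45, 7, 6, -36] -> [-5, -35, -11, -36]
  [-34, -37, 38, 19, -4, 30, 1, 39] -> [39, 1, 30, -4, 19, 38, -37, -34] -> [-4, -37, -34]
  [-9, 11, -12, 12, -35, 3, 27, -22] -> [-22, 27, 3, -35, 12, -12, 11, -9] -> [-22, -35, -12, -9]
  [-34, -26, 50, -42, 9] -> [9, -42, 50, -26, -34] -> [-42, -26, -34]
  [17, 50, -16, 21, 28, -10, 0, 40] -> [40, 0, -10, 28, 21, -16, 50, 17] -> [-10, -16]
  probe: [-17, -18, -35, -10, 32, 9, -33] -> [-33, 9, 32, -10, -35, -18, -17] -> [-33, -10, -35, -18, -17]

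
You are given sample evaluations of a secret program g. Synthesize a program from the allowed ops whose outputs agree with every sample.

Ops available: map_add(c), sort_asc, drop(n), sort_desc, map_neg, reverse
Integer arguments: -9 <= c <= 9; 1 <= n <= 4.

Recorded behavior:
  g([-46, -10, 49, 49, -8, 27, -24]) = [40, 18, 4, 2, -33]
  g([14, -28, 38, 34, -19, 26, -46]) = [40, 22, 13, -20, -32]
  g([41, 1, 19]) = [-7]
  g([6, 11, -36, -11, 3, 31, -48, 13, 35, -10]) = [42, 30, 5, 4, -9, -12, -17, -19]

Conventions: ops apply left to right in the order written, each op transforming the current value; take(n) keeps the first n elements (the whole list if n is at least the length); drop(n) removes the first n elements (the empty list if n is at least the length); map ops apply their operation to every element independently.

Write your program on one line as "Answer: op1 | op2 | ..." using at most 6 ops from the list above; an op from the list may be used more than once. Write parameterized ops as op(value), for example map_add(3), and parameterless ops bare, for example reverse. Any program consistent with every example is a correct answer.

sort_asc | reverse | drop(2) | map_neg | reverse | map_add(-6)

Check, running the answer program on each example:
  [-46, -10, 49, 49, -8, 27, -24] -> [-46, -24, -10, -8, 27, 49, 49] -> [49, 49, 27, -8, -10, -24, -46] -> [27, -8, -10, -24, -46] -> [-27, 8, 10, 24, 46] -> [46, 24, 10, 8, -27] -> [40, 18, 4, 2, -33]
  [14, -28, 38, 34, -19, 26, -46] -> [-46, -28, -19, 14, 26, 34, 38] -> [38, 34, 26, 14, -19, -28, -46] -> [26, 14, -19, -28, -46] -> [-26, -14, 19, 28, 46] -> [46, 28, 19, -14, -26] -> [40, 22, 13, -20, -32]
  [41, 1, 19] -> [1, 19, 41] -> [41, 19, 1] -> [1] -> [-1] -> [-1] -> [-7]
  [6, 11, -36, -11, 3, 31, -48, 13, 35, -10] -> [-48, -36, -11, -10, 3, 6, 11, 13, 31, 35] -> [35, 31, 13, 11, 6, 3, -10, -11, -36, -48] -> [13, 11, 6, 3, -10, -11, -36, -48] -> [-13, -11, -6, -3, 10, 11, 36, 48] -> [48, 36, 11, 10, -3, -6, -11, -13] -> [42, 30, 5, 4, -9, -12, -17, -19]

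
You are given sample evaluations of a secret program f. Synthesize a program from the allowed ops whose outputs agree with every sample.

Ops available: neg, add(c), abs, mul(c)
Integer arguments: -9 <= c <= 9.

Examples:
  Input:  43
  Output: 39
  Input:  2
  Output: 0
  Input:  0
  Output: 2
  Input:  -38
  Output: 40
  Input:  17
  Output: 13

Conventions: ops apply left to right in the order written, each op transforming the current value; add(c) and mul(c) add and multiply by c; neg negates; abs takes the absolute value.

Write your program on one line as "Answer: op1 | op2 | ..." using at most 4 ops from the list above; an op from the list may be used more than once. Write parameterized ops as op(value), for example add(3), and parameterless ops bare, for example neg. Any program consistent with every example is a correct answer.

add(-3) | abs | add(-1)

Check, running the answer program on each example:
  43 -> 40 -> 40 -> 39
  2 -> -1 -> 1 -> 0
  0 -> -3 -> 3 -> 2
  -38 -> -41 -> 41 -> 40
  17 -> 14 -> 14 -> 13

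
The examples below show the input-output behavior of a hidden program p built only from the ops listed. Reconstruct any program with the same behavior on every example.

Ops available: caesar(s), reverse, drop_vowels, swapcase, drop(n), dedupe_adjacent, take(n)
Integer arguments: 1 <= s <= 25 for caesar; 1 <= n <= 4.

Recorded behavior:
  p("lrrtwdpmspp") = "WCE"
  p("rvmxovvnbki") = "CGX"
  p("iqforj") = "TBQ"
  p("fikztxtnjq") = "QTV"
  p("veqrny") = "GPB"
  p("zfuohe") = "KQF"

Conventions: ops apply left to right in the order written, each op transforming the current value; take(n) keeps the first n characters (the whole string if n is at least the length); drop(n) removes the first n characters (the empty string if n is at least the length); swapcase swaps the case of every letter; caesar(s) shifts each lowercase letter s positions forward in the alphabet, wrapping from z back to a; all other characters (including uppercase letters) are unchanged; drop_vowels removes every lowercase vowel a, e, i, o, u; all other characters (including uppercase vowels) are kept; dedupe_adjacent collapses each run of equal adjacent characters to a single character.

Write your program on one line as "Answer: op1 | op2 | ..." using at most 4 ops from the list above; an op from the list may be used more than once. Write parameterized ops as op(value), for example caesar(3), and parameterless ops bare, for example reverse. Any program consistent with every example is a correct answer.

caesar(11) | dedupe_adjacent | take(3) | swapcase

Check, running the answer program on each example:
  "lrrtwdpmspp" -> "wccehoaxdaa" -> "wcehoaxda" -> "wce" -> "WCE"
  "rvmxovvnbki" -> "cgxizggymvt" -> "cgxizgymvt" -> "cgx" -> "CGX"
  "iqforj" -> "tbqzcu" -> "tbqzcu" -> "tbq" -> "TBQ"
  "fikztxtnjq" -> "qtvkeieyub" -> "qtvkeieyub" -> "qtv" -> "QTV"
  "veqrny" -> "gpbcyj" -> "gpbcyj" -> "gpb" -> "GPB"
  "zfuohe" -> "kqfzsp" -> "kqfzsp" -> "kqf" -> "KQF"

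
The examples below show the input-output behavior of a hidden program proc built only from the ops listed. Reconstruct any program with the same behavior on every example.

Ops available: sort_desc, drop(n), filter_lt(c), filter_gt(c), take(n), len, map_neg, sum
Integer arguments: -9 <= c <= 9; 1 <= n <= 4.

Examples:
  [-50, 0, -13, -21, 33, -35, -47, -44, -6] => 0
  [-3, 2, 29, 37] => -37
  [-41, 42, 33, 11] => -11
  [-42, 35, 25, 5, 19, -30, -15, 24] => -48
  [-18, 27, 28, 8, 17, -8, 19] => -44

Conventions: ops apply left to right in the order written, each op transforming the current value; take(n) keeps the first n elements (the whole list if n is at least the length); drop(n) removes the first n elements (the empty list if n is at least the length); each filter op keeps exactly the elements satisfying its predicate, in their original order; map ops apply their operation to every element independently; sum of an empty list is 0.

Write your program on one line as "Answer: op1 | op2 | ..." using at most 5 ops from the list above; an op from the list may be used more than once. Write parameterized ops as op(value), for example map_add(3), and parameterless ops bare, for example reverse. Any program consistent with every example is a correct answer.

drop(1) | filter_gt(-4) | drop(2) | map_neg | sum

Check, running the answer program on each example:
  [-50, 0, -13, -21, 33, -35, -47, -44, -6] -> [0, -13, -21, 33, -35, -47, -44, -6] -> [0, 33] -> [] -> [] -> 0
  [-3, 2, 29, 37] -> [2, 29, 37] -> [2, 29, 37] -> [37] -> [-37] -> -37
  [-41, 42, 33, 11] -> [42, 33, 11] -> [42, 33, 11] -> [11] -> [-11] -> -11
  [-42, 35, 25, 5, 19, -30, -15, 24] -> [35, 25, 5, 19, -30, -15, 24] -> [35, 25, 5, 19, 24] -> [5, 19, 24] -> [-5, -19, -24] -> -48
  [-18, 27, 28, 8, 17, -8, 19] -> [27, 28, 8, 17, -8, 19] -> [27, 28, 8, 17, 19] -> [8, 17, 19] -> [-8, -17, -19] -> -44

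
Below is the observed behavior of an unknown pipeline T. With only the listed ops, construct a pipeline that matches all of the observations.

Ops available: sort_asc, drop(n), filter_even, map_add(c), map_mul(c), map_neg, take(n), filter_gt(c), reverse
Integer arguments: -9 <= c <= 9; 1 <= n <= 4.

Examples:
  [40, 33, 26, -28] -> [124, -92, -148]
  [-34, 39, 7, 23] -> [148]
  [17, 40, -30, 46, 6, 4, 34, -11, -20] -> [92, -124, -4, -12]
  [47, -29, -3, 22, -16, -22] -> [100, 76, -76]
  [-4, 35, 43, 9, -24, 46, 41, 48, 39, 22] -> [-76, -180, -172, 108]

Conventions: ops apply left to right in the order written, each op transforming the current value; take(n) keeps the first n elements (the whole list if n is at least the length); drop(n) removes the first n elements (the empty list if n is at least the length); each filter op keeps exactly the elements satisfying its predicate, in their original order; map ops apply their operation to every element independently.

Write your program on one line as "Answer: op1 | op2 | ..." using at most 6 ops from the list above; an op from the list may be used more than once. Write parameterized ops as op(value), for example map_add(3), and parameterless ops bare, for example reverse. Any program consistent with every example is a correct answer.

filter_even | map_add(-3) | reverse | take(4) | map_mul(-4)

Check, running the answer program on each example:
  [40, 33, 26, -28] -> [40, 26, -28] -> [37, 23, -31] -> [-31, 23, 37] -> [-31, 23, 37] -> [124, -92, -148]
  [-34, 39, 7, 23] -> [-34] -> [-37] -> [-37] -> [-37] -> [148]
  [17, 40, -30, 46, 6, 4, 34, -11, -20] -> [40, -30, 46, 6, 4, 34, -20] -> [37, -33, 43, 3, 1, 31, -23] -> [-23, 31, 1, 3, 43, -33, 37] -> [-23, 31, 1, 3] -> [92, -124, -4, -12]
  [47, -29, -3, 22, -16, -22] -> [22, -16, -22] -> [19, -19, -25] -> [-25, -19, 19] -> [-25, -19, 19] -> [100, 76, -76]
  [-4, 35, 43, 9, -24, 46, 41, 48, 39, 22] -> [-4, -24, 46, 48, 22] -> [-7, -27, 43, 45, 19] -> [19, 45, 43, -27, -7] -> [19, 45, 43, -27] -> [-76, -180, -172, 108]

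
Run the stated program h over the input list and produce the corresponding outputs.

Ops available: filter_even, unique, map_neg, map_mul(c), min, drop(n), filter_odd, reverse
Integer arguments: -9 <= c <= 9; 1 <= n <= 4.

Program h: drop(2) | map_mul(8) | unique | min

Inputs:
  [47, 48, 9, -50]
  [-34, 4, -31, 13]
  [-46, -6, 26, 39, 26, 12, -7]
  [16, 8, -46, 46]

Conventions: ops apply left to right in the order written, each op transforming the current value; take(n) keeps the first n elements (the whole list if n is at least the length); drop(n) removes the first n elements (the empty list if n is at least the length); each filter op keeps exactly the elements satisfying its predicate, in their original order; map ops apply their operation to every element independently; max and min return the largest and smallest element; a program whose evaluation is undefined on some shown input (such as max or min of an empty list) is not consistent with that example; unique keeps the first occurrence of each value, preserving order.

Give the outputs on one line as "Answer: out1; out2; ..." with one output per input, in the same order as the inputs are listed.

Execution, op by op:
  [47, 48, 9, -50] -> [9, -50] -> [72, -400] -> [72, -400] -> -400
  [-34, 4, -31, 13] -> [-31, 13] -> [-248, 104] -> [-248, 104] -> -248
  [-46, -6, 26, 39, 26, 12, -7] -> [26, 39, 26, 12, -7] -> [208, 312, 208, 96, -56] -> [208, 312, 96, -56] -> -56
  [16, 8, -46, 46] -> [-46, 46] -> [-368, 368] -> [-368, 368] -> -368

-400; -248; -56; -368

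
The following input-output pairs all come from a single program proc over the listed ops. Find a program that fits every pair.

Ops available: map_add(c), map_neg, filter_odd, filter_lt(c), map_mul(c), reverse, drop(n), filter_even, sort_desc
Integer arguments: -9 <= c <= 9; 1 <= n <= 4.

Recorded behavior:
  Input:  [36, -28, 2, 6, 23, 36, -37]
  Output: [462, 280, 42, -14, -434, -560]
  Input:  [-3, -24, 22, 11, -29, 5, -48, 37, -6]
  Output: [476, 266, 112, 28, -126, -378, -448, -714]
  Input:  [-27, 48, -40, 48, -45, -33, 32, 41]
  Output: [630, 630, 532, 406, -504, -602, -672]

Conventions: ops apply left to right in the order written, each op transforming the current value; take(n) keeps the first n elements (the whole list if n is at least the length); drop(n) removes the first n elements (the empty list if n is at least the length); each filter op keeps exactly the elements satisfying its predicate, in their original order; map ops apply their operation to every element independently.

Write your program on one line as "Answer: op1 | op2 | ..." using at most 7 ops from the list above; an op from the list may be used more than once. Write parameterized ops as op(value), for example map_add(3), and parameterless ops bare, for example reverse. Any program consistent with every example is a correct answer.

map_add(-3) | map_mul(-2) | map_neg | drop(1) | sort_desc | map_mul(7)

Check, running the answer program on each example:
  [36, -28, 2, 6, 23, 36, -37] -> [33, -31, -1, 3, 20, 33, -40] -> [-66, 62, 2, -6, -40, -66, 80] -> [66, -62, -2, 6, 40, 66, -80] -> [-62, -2, 6, 40, 66, -80] -> [66, 40, 6, -2, -62, -80] -> [462, 280, 42, -14, -434, -560]
  [-3, -24, 22, 11, -29, 5, -48, 37, -6] -> [-6, -27, 19, 8, -32, 2, -51, 34, -9] -> [12, 54, -38, -16, 64, -4, 102, -68, 18] -> [-12, -54, 38, 16, -64, 4, -102, 68, -18] -> [-54, 38, 16, -64, 4, -102, 68, -18] -> [68, 38, 16, 4, -18, -54, -64, -102] -> [476, 266, 112, 28, -126, -378, -448, -714]
  [-27, 48, -40, 48, -45, -33, 32, 41] -> [-30, 45, -43, 45, -48, -36, 29, 38] -> [60, -90, 86, -90, 96, 72, -58, -76] -> [-60, 90, -86, 90, -96, -72, 58, 76] -> [90, -86, 90, -96, -72, 58, 76] -> [90, 90, 76, 58, -72, -86, -96] -> [630, 630, 532, 406, -504, -602, -672]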